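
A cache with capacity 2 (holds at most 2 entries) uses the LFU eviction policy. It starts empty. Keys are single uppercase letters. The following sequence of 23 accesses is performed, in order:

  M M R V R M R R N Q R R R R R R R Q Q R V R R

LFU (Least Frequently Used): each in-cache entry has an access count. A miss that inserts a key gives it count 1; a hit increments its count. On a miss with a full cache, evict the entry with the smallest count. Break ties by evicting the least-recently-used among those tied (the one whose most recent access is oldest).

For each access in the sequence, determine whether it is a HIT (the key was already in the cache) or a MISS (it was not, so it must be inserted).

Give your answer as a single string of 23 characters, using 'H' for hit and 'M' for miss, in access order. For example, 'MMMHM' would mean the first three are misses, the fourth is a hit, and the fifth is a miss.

LFU simulation (capacity=2):
  1. access M: MISS. Cache: [M(c=1)]
  2. access M: HIT, count now 2. Cache: [M(c=2)]
  3. access R: MISS. Cache: [R(c=1) M(c=2)]
  4. access V: MISS, evict R(c=1). Cache: [V(c=1) M(c=2)]
  5. access R: MISS, evict V(c=1). Cache: [R(c=1) M(c=2)]
  6. access M: HIT, count now 3. Cache: [R(c=1) M(c=3)]
  7. access R: HIT, count now 2. Cache: [R(c=2) M(c=3)]
  8. access R: HIT, count now 3. Cache: [M(c=3) R(c=3)]
  9. access N: MISS, evict M(c=3). Cache: [N(c=1) R(c=3)]
  10. access Q: MISS, evict N(c=1). Cache: [Q(c=1) R(c=3)]
  11. access R: HIT, count now 4. Cache: [Q(c=1) R(c=4)]
  12. access R: HIT, count now 5. Cache: [Q(c=1) R(c=5)]
  13. access R: HIT, count now 6. Cache: [Q(c=1) R(c=6)]
  14. access R: HIT, count now 7. Cache: [Q(c=1) R(c=7)]
  15. access R: HIT, count now 8. Cache: [Q(c=1) R(c=8)]
  16. access R: HIT, count now 9. Cache: [Q(c=1) R(c=9)]
  17. access R: HIT, count now 10. Cache: [Q(c=1) R(c=10)]
  18. access Q: HIT, count now 2. Cache: [Q(c=2) R(c=10)]
  19. access Q: HIT, count now 3. Cache: [Q(c=3) R(c=10)]
  20. access R: HIT, count now 11. Cache: [Q(c=3) R(c=11)]
  21. access V: MISS, evict Q(c=3). Cache: [V(c=1) R(c=11)]
  22. access R: HIT, count now 12. Cache: [V(c=1) R(c=12)]
  23. access R: HIT, count now 13. Cache: [V(c=1) R(c=13)]
Total: 16 hits, 7 misses, 5 evictions

Answer: MHMMMHHHMMHHHHHHHHHHMHH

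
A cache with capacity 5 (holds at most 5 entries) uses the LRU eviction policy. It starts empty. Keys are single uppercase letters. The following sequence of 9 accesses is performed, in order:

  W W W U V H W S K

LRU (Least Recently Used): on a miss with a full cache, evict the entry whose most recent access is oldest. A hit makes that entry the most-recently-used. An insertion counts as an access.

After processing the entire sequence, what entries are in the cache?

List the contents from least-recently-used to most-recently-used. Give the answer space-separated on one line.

LRU simulation (capacity=5):
  1. access W: MISS. Cache (LRU->MRU): [W]
  2. access W: HIT. Cache (LRU->MRU): [W]
  3. access W: HIT. Cache (LRU->MRU): [W]
  4. access U: MISS. Cache (LRU->MRU): [W U]
  5. access V: MISS. Cache (LRU->MRU): [W U V]
  6. access H: MISS. Cache (LRU->MRU): [W U V H]
  7. access W: HIT. Cache (LRU->MRU): [U V H W]
  8. access S: MISS. Cache (LRU->MRU): [U V H W S]
  9. access K: MISS, evict U. Cache (LRU->MRU): [V H W S K]
Total: 3 hits, 6 misses, 1 evictions

Answer: V H W S K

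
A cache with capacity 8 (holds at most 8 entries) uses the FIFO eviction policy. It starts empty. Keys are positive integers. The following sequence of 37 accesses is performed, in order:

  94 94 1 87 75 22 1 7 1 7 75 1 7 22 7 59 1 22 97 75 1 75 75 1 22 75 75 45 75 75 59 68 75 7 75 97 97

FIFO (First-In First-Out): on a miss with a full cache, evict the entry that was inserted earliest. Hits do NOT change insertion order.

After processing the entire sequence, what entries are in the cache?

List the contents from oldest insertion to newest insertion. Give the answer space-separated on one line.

FIFO simulation (capacity=8):
  1. access 94: MISS. Cache (old->new): [94]
  2. access 94: HIT. Cache (old->new): [94]
  3. access 1: MISS. Cache (old->new): [94 1]
  4. access 87: MISS. Cache (old->new): [94 1 87]
  5. access 75: MISS. Cache (old->new): [94 1 87 75]
  6. access 22: MISS. Cache (old->new): [94 1 87 75 22]
  7. access 1: HIT. Cache (old->new): [94 1 87 75 22]
  8. access 7: MISS. Cache (old->new): [94 1 87 75 22 7]
  9. access 1: HIT. Cache (old->new): [94 1 87 75 22 7]
  10. access 7: HIT. Cache (old->new): [94 1 87 75 22 7]
  11. access 75: HIT. Cache (old->new): [94 1 87 75 22 7]
  12. access 1: HIT. Cache (old->new): [94 1 87 75 22 7]
  13. access 7: HIT. Cache (old->new): [94 1 87 75 22 7]
  14. access 22: HIT. Cache (old->new): [94 1 87 75 22 7]
  15. access 7: HIT. Cache (old->new): [94 1 87 75 22 7]
  16. access 59: MISS. Cache (old->new): [94 1 87 75 22 7 59]
  17. access 1: HIT. Cache (old->new): [94 1 87 75 22 7 59]
  18. access 22: HIT. Cache (old->new): [94 1 87 75 22 7 59]
  19. access 97: MISS. Cache (old->new): [94 1 87 75 22 7 59 97]
  20. access 75: HIT. Cache (old->new): [94 1 87 75 22 7 59 97]
  21. access 1: HIT. Cache (old->new): [94 1 87 75 22 7 59 97]
  22. access 75: HIT. Cache (old->new): [94 1 87 75 22 7 59 97]
  23. access 75: HIT. Cache (old->new): [94 1 87 75 22 7 59 97]
  24. access 1: HIT. Cache (old->new): [94 1 87 75 22 7 59 97]
  25. access 22: HIT. Cache (old->new): [94 1 87 75 22 7 59 97]
  26. access 75: HIT. Cache (old->new): [94 1 87 75 22 7 59 97]
  27. access 75: HIT. Cache (old->new): [94 1 87 75 22 7 59 97]
  28. access 45: MISS, evict 94. Cache (old->new): [1 87 75 22 7 59 97 45]
  29. access 75: HIT. Cache (old->new): [1 87 75 22 7 59 97 45]
  30. access 75: HIT. Cache (old->new): [1 87 75 22 7 59 97 45]
  31. access 59: HIT. Cache (old->new): [1 87 75 22 7 59 97 45]
  32. access 68: MISS, evict 1. Cache (old->new): [87 75 22 7 59 97 45 68]
  33. access 75: HIT. Cache (old->new): [87 75 22 7 59 97 45 68]
  34. access 7: HIT. Cache (old->new): [87 75 22 7 59 97 45 68]
  35. access 75: HIT. Cache (old->new): [87 75 22 7 59 97 45 68]
  36. access 97: HIT. Cache (old->new): [87 75 22 7 59 97 45 68]
  37. access 97: HIT. Cache (old->new): [87 75 22 7 59 97 45 68]
Total: 27 hits, 10 misses, 2 evictions

Answer: 87 75 22 7 59 97 45 68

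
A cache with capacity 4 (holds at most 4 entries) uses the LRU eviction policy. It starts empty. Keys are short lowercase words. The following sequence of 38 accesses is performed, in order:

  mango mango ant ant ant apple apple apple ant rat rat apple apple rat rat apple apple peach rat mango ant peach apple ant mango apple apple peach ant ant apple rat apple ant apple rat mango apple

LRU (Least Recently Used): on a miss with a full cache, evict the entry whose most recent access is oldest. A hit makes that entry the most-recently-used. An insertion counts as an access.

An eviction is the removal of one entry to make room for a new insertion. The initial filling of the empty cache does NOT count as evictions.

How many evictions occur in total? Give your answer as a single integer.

Answer: 6

Derivation:
LRU simulation (capacity=4):
  1. access mango: MISS. Cache (LRU->MRU): [mango]
  2. access mango: HIT. Cache (LRU->MRU): [mango]
  3. access ant: MISS. Cache (LRU->MRU): [mango ant]
  4. access ant: HIT. Cache (LRU->MRU): [mango ant]
  5. access ant: HIT. Cache (LRU->MRU): [mango ant]
  6. access apple: MISS. Cache (LRU->MRU): [mango ant apple]
  7. access apple: HIT. Cache (LRU->MRU): [mango ant apple]
  8. access apple: HIT. Cache (LRU->MRU): [mango ant apple]
  9. access ant: HIT. Cache (LRU->MRU): [mango apple ant]
  10. access rat: MISS. Cache (LRU->MRU): [mango apple ant rat]
  11. access rat: HIT. Cache (LRU->MRU): [mango apple ant rat]
  12. access apple: HIT. Cache (LRU->MRU): [mango ant rat apple]
  13. access apple: HIT. Cache (LRU->MRU): [mango ant rat apple]
  14. access rat: HIT. Cache (LRU->MRU): [mango ant apple rat]
  15. access rat: HIT. Cache (LRU->MRU): [mango ant apple rat]
  16. access apple: HIT. Cache (LRU->MRU): [mango ant rat apple]
  17. access apple: HIT. Cache (LRU->MRU): [mango ant rat apple]
  18. access peach: MISS, evict mango. Cache (LRU->MRU): [ant rat apple peach]
  19. access rat: HIT. Cache (LRU->MRU): [ant apple peach rat]
  20. access mango: MISS, evict ant. Cache (LRU->MRU): [apple peach rat mango]
  21. access ant: MISS, evict apple. Cache (LRU->MRU): [peach rat mango ant]
  22. access peach: HIT. Cache (LRU->MRU): [rat mango ant peach]
  23. access apple: MISS, evict rat. Cache (LRU->MRU): [mango ant peach apple]
  24. access ant: HIT. Cache (LRU->MRU): [mango peach apple ant]
  25. access mango: HIT. Cache (LRU->MRU): [peach apple ant mango]
  26. access apple: HIT. Cache (LRU->MRU): [peach ant mango apple]
  27. access apple: HIT. Cache (LRU->MRU): [peach ant mango apple]
  28. access peach: HIT. Cache (LRU->MRU): [ant mango apple peach]
  29. access ant: HIT. Cache (LRU->MRU): [mango apple peach ant]
  30. access ant: HIT. Cache (LRU->MRU): [mango apple peach ant]
  31. access apple: HIT. Cache (LRU->MRU): [mango peach ant apple]
  32. access rat: MISS, evict mango. Cache (LRU->MRU): [peach ant apple rat]
  33. access apple: HIT. Cache (LRU->MRU): [peach ant rat apple]
  34. access ant: HIT. Cache (LRU->MRU): [peach rat apple ant]
  35. access apple: HIT. Cache (LRU->MRU): [peach rat ant apple]
  36. access rat: HIT. Cache (LRU->MRU): [peach ant apple rat]
  37. access mango: MISS, evict peach. Cache (LRU->MRU): [ant apple rat mango]
  38. access apple: HIT. Cache (LRU->MRU): [ant rat mango apple]
Total: 28 hits, 10 misses, 6 evictions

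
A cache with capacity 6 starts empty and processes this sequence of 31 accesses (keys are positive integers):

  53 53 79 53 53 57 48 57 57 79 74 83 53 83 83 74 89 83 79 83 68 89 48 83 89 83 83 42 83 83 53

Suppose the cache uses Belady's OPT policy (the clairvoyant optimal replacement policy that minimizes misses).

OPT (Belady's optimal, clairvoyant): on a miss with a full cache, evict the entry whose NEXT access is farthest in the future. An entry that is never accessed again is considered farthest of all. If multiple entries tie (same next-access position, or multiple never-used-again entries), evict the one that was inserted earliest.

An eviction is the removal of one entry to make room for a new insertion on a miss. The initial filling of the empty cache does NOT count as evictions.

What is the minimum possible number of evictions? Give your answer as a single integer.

Answer: 3

Derivation:
OPT (Belady) simulation (capacity=6):
  1. access 53: MISS. Cache: [53]
  2. access 53: HIT. Next use of 53: step 4. Cache: [53]
  3. access 79: MISS. Cache: [53 79]
  4. access 53: HIT. Next use of 53: step 5. Cache: [53 79]
  5. access 53: HIT. Next use of 53: step 13. Cache: [53 79]
  6. access 57: MISS. Cache: [53 79 57]
  7. access 48: MISS. Cache: [53 79 57 48]
  8. access 57: HIT. Next use of 57: step 9. Cache: [53 79 57 48]
  9. access 57: HIT. Next use of 57: never. Cache: [53 79 57 48]
  10. access 79: HIT. Next use of 79: step 19. Cache: [53 79 57 48]
  11. access 74: MISS. Cache: [53 79 57 48 74]
  12. access 83: MISS. Cache: [53 79 57 48 74 83]
  13. access 53: HIT. Next use of 53: step 31. Cache: [53 79 57 48 74 83]
  14. access 83: HIT. Next use of 83: step 15. Cache: [53 79 57 48 74 83]
  15. access 83: HIT. Next use of 83: step 18. Cache: [53 79 57 48 74 83]
  16. access 74: HIT. Next use of 74: never. Cache: [53 79 57 48 74 83]
  17. access 89: MISS, evict 57 (next use: never). Cache: [53 79 48 74 83 89]
  18. access 83: HIT. Next use of 83: step 20. Cache: [53 79 48 74 83 89]
  19. access 79: HIT. Next use of 79: never. Cache: [53 79 48 74 83 89]
  20. access 83: HIT. Next use of 83: step 24. Cache: [53 79 48 74 83 89]
  21. access 68: MISS, evict 79 (next use: never). Cache: [53 48 74 83 89 68]
  22. access 89: HIT. Next use of 89: step 25. Cache: [53 48 74 83 89 68]
  23. access 48: HIT. Next use of 48: never. Cache: [53 48 74 83 89 68]
  24. access 83: HIT. Next use of 83: step 26. Cache: [53 48 74 83 89 68]
  25. access 89: HIT. Next use of 89: never. Cache: [53 48 74 83 89 68]
  26. access 83: HIT. Next use of 83: step 27. Cache: [53 48 74 83 89 68]
  27. access 83: HIT. Next use of 83: step 29. Cache: [53 48 74 83 89 68]
  28. access 42: MISS, evict 48 (next use: never). Cache: [53 74 83 89 68 42]
  29. access 83: HIT. Next use of 83: step 30. Cache: [53 74 83 89 68 42]
  30. access 83: HIT. Next use of 83: never. Cache: [53 74 83 89 68 42]
  31. access 53: HIT. Next use of 53: never. Cache: [53 74 83 89 68 42]
Total: 22 hits, 9 misses, 3 evictions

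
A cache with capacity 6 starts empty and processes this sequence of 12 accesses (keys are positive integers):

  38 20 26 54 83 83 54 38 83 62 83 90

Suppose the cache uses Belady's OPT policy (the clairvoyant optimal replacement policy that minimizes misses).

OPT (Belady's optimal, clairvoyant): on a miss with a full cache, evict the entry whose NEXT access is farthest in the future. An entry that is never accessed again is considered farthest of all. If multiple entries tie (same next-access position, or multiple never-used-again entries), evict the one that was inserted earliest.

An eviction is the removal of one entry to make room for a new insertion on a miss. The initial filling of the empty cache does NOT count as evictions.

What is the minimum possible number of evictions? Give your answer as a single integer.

Answer: 1

Derivation:
OPT (Belady) simulation (capacity=6):
  1. access 38: MISS. Cache: [38]
  2. access 20: MISS. Cache: [38 20]
  3. access 26: MISS. Cache: [38 20 26]
  4. access 54: MISS. Cache: [38 20 26 54]
  5. access 83: MISS. Cache: [38 20 26 54 83]
  6. access 83: HIT. Next use of 83: step 9. Cache: [38 20 26 54 83]
  7. access 54: HIT. Next use of 54: never. Cache: [38 20 26 54 83]
  8. access 38: HIT. Next use of 38: never. Cache: [38 20 26 54 83]
  9. access 83: HIT. Next use of 83: step 11. Cache: [38 20 26 54 83]
  10. access 62: MISS. Cache: [38 20 26 54 83 62]
  11. access 83: HIT. Next use of 83: never. Cache: [38 20 26 54 83 62]
  12. access 90: MISS, evict 38 (next use: never). Cache: [20 26 54 83 62 90]
Total: 5 hits, 7 misses, 1 evictions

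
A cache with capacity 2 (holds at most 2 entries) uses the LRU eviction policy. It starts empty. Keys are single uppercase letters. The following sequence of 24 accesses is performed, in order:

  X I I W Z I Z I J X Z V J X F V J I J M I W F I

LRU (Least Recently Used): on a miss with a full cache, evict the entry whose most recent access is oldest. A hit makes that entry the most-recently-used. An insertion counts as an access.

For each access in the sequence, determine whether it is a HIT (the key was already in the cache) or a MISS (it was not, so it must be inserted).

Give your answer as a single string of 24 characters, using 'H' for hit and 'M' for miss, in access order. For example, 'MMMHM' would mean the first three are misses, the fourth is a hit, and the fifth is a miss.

LRU simulation (capacity=2):
  1. access X: MISS. Cache (LRU->MRU): [X]
  2. access I: MISS. Cache (LRU->MRU): [X I]
  3. access I: HIT. Cache (LRU->MRU): [X I]
  4. access W: MISS, evict X. Cache (LRU->MRU): [I W]
  5. access Z: MISS, evict I. Cache (LRU->MRU): [W Z]
  6. access I: MISS, evict W. Cache (LRU->MRU): [Z I]
  7. access Z: HIT. Cache (LRU->MRU): [I Z]
  8. access I: HIT. Cache (LRU->MRU): [Z I]
  9. access J: MISS, evict Z. Cache (LRU->MRU): [I J]
  10. access X: MISS, evict I. Cache (LRU->MRU): [J X]
  11. access Z: MISS, evict J. Cache (LRU->MRU): [X Z]
  12. access V: MISS, evict X. Cache (LRU->MRU): [Z V]
  13. access J: MISS, evict Z. Cache (LRU->MRU): [V J]
  14. access X: MISS, evict V. Cache (LRU->MRU): [J X]
  15. access F: MISS, evict J. Cache (LRU->MRU): [X F]
  16. access V: MISS, evict X. Cache (LRU->MRU): [F V]
  17. access J: MISS, evict F. Cache (LRU->MRU): [V J]
  18. access I: MISS, evict V. Cache (LRU->MRU): [J I]
  19. access J: HIT. Cache (LRU->MRU): [I J]
  20. access M: MISS, evict I. Cache (LRU->MRU): [J M]
  21. access I: MISS, evict J. Cache (LRU->MRU): [M I]
  22. access W: MISS, evict M. Cache (LRU->MRU): [I W]
  23. access F: MISS, evict I. Cache (LRU->MRU): [W F]
  24. access I: MISS, evict W. Cache (LRU->MRU): [F I]
Total: 4 hits, 20 misses, 18 evictions

Answer: MMHMMMHHMMMMMMMMMMHMMMMM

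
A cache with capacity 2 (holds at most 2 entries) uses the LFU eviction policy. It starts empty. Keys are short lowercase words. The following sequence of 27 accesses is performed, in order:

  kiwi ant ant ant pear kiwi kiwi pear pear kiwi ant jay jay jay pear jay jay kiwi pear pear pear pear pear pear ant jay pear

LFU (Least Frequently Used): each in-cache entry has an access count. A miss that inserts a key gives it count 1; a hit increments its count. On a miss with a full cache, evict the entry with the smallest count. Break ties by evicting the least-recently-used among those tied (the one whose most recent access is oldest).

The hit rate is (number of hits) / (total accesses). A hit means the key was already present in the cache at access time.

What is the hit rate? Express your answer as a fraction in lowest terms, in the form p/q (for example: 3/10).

Answer: 5/9

Derivation:
LFU simulation (capacity=2):
  1. access kiwi: MISS. Cache: [kiwi(c=1)]
  2. access ant: MISS. Cache: [kiwi(c=1) ant(c=1)]
  3. access ant: HIT, count now 2. Cache: [kiwi(c=1) ant(c=2)]
  4. access ant: HIT, count now 3. Cache: [kiwi(c=1) ant(c=3)]
  5. access pear: MISS, evict kiwi(c=1). Cache: [pear(c=1) ant(c=3)]
  6. access kiwi: MISS, evict pear(c=1). Cache: [kiwi(c=1) ant(c=3)]
  7. access kiwi: HIT, count now 2. Cache: [kiwi(c=2) ant(c=3)]
  8. access pear: MISS, evict kiwi(c=2). Cache: [pear(c=1) ant(c=3)]
  9. access pear: HIT, count now 2. Cache: [pear(c=2) ant(c=3)]
  10. access kiwi: MISS, evict pear(c=2). Cache: [kiwi(c=1) ant(c=3)]
  11. access ant: HIT, count now 4. Cache: [kiwi(c=1) ant(c=4)]
  12. access jay: MISS, evict kiwi(c=1). Cache: [jay(c=1) ant(c=4)]
  13. access jay: HIT, count now 2. Cache: [jay(c=2) ant(c=4)]
  14. access jay: HIT, count now 3. Cache: [jay(c=3) ant(c=4)]
  15. access pear: MISS, evict jay(c=3). Cache: [pear(c=1) ant(c=4)]
  16. access jay: MISS, evict pear(c=1). Cache: [jay(c=1) ant(c=4)]
  17. access jay: HIT, count now 2. Cache: [jay(c=2) ant(c=4)]
  18. access kiwi: MISS, evict jay(c=2). Cache: [kiwi(c=1) ant(c=4)]
  19. access pear: MISS, evict kiwi(c=1). Cache: [pear(c=1) ant(c=4)]
  20. access pear: HIT, count now 2. Cache: [pear(c=2) ant(c=4)]
  21. access pear: HIT, count now 3. Cache: [pear(c=3) ant(c=4)]
  22. access pear: HIT, count now 4. Cache: [ant(c=4) pear(c=4)]
  23. access pear: HIT, count now 5. Cache: [ant(c=4) pear(c=5)]
  24. access pear: HIT, count now 6. Cache: [ant(c=4) pear(c=6)]
  25. access ant: HIT, count now 5. Cache: [ant(c=5) pear(c=6)]
  26. access jay: MISS, evict ant(c=5). Cache: [jay(c=1) pear(c=6)]
  27. access pear: HIT, count now 7. Cache: [jay(c=1) pear(c=7)]
Total: 15 hits, 12 misses, 10 evictions

Hit rate = 15/27 = 5/9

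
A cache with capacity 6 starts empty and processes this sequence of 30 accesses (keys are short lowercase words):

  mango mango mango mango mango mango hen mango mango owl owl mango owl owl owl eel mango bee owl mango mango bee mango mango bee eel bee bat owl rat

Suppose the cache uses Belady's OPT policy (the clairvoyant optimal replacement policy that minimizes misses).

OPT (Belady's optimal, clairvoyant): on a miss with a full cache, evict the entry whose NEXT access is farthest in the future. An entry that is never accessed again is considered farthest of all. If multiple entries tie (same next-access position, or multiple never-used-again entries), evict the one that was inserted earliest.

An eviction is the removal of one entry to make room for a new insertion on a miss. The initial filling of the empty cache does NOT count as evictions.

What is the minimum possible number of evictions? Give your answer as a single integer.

Answer: 1

Derivation:
OPT (Belady) simulation (capacity=6):
  1. access mango: MISS. Cache: [mango]
  2. access mango: HIT. Next use of mango: step 3. Cache: [mango]
  3. access mango: HIT. Next use of mango: step 4. Cache: [mango]
  4. access mango: HIT. Next use of mango: step 5. Cache: [mango]
  5. access mango: HIT. Next use of mango: step 6. Cache: [mango]
  6. access mango: HIT. Next use of mango: step 8. Cache: [mango]
  7. access hen: MISS. Cache: [mango hen]
  8. access mango: HIT. Next use of mango: step 9. Cache: [mango hen]
  9. access mango: HIT. Next use of mango: step 12. Cache: [mango hen]
  10. access owl: MISS. Cache: [mango hen owl]
  11. access owl: HIT. Next use of owl: step 13. Cache: [mango hen owl]
  12. access mango: HIT. Next use of mango: step 17. Cache: [mango hen owl]
  13. access owl: HIT. Next use of owl: step 14. Cache: [mango hen owl]
  14. access owl: HIT. Next use of owl: step 15. Cache: [mango hen owl]
  15. access owl: HIT. Next use of owl: step 19. Cache: [mango hen owl]
  16. access eel: MISS. Cache: [mango hen owl eel]
  17. access mango: HIT. Next use of mango: step 20. Cache: [mango hen owl eel]
  18. access bee: MISS. Cache: [mango hen owl eel bee]
  19. access owl: HIT. Next use of owl: step 29. Cache: [mango hen owl eel bee]
  20. access mango: HIT. Next use of mango: step 21. Cache: [mango hen owl eel bee]
  21. access mango: HIT. Next use of mango: step 23. Cache: [mango hen owl eel bee]
  22. access bee: HIT. Next use of bee: step 25. Cache: [mango hen owl eel bee]
  23. access mango: HIT. Next use of mango: step 24. Cache: [mango hen owl eel bee]
  24. access mango: HIT. Next use of mango: never. Cache: [mango hen owl eel bee]
  25. access bee: HIT. Next use of bee: step 27. Cache: [mango hen owl eel bee]
  26. access eel: HIT. Next use of eel: never. Cache: [mango hen owl eel bee]
  27. access bee: HIT. Next use of bee: never. Cache: [mango hen owl eel bee]
  28. access bat: MISS. Cache: [mango hen owl eel bee bat]
  29. access owl: HIT. Next use of owl: never. Cache: [mango hen owl eel bee bat]
  30. access rat: MISS, evict mango (next use: never). Cache: [hen owl eel bee bat rat]
Total: 23 hits, 7 misses, 1 evictions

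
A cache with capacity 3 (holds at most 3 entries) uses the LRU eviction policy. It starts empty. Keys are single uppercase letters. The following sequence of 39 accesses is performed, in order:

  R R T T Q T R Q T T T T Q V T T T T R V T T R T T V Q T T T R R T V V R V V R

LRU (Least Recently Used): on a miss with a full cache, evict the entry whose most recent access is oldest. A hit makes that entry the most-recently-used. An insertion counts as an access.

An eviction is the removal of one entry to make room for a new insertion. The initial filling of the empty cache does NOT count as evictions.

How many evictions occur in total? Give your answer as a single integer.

Answer: 5

Derivation:
LRU simulation (capacity=3):
  1. access R: MISS. Cache (LRU->MRU): [R]
  2. access R: HIT. Cache (LRU->MRU): [R]
  3. access T: MISS. Cache (LRU->MRU): [R T]
  4. access T: HIT. Cache (LRU->MRU): [R T]
  5. access Q: MISS. Cache (LRU->MRU): [R T Q]
  6. access T: HIT. Cache (LRU->MRU): [R Q T]
  7. access R: HIT. Cache (LRU->MRU): [Q T R]
  8. access Q: HIT. Cache (LRU->MRU): [T R Q]
  9. access T: HIT. Cache (LRU->MRU): [R Q T]
  10. access T: HIT. Cache (LRU->MRU): [R Q T]
  11. access T: HIT. Cache (LRU->MRU): [R Q T]
  12. access T: HIT. Cache (LRU->MRU): [R Q T]
  13. access Q: HIT. Cache (LRU->MRU): [R T Q]
  14. access V: MISS, evict R. Cache (LRU->MRU): [T Q V]
  15. access T: HIT. Cache (LRU->MRU): [Q V T]
  16. access T: HIT. Cache (LRU->MRU): [Q V T]
  17. access T: HIT. Cache (LRU->MRU): [Q V T]
  18. access T: HIT. Cache (LRU->MRU): [Q V T]
  19. access R: MISS, evict Q. Cache (LRU->MRU): [V T R]
  20. access V: HIT. Cache (LRU->MRU): [T R V]
  21. access T: HIT. Cache (LRU->MRU): [R V T]
  22. access T: HIT. Cache (LRU->MRU): [R V T]
  23. access R: HIT. Cache (LRU->MRU): [V T R]
  24. access T: HIT. Cache (LRU->MRU): [V R T]
  25. access T: HIT. Cache (LRU->MRU): [V R T]
  26. access V: HIT. Cache (LRU->MRU): [R T V]
  27. access Q: MISS, evict R. Cache (LRU->MRU): [T V Q]
  28. access T: HIT. Cache (LRU->MRU): [V Q T]
  29. access T: HIT. Cache (LRU->MRU): [V Q T]
  30. access T: HIT. Cache (LRU->MRU): [V Q T]
  31. access R: MISS, evict V. Cache (LRU->MRU): [Q T R]
  32. access R: HIT. Cache (LRU->MRU): [Q T R]
  33. access T: HIT. Cache (LRU->MRU): [Q R T]
  34. access V: MISS, evict Q. Cache (LRU->MRU): [R T V]
  35. access V: HIT. Cache (LRU->MRU): [R T V]
  36. access R: HIT. Cache (LRU->MRU): [T V R]
  37. access V: HIT. Cache (LRU->MRU): [T R V]
  38. access V: HIT. Cache (LRU->MRU): [T R V]
  39. access R: HIT. Cache (LRU->MRU): [T V R]
Total: 31 hits, 8 misses, 5 evictions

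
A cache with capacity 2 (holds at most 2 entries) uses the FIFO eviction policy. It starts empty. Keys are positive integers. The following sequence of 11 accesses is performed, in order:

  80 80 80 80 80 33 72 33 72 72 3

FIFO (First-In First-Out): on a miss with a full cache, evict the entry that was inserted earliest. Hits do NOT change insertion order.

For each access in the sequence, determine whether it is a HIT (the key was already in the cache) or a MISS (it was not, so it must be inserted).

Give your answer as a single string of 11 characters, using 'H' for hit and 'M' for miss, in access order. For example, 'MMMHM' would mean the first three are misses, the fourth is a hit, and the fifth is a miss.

Answer: MHHHHMMHHHM

Derivation:
FIFO simulation (capacity=2):
  1. access 80: MISS. Cache (old->new): [80]
  2. access 80: HIT. Cache (old->new): [80]
  3. access 80: HIT. Cache (old->new): [80]
  4. access 80: HIT. Cache (old->new): [80]
  5. access 80: HIT. Cache (old->new): [80]
  6. access 33: MISS. Cache (old->new): [80 33]
  7. access 72: MISS, evict 80. Cache (old->new): [33 72]
  8. access 33: HIT. Cache (old->new): [33 72]
  9. access 72: HIT. Cache (old->new): [33 72]
  10. access 72: HIT. Cache (old->new): [33 72]
  11. access 3: MISS, evict 33. Cache (old->new): [72 3]
Total: 7 hits, 4 misses, 2 evictions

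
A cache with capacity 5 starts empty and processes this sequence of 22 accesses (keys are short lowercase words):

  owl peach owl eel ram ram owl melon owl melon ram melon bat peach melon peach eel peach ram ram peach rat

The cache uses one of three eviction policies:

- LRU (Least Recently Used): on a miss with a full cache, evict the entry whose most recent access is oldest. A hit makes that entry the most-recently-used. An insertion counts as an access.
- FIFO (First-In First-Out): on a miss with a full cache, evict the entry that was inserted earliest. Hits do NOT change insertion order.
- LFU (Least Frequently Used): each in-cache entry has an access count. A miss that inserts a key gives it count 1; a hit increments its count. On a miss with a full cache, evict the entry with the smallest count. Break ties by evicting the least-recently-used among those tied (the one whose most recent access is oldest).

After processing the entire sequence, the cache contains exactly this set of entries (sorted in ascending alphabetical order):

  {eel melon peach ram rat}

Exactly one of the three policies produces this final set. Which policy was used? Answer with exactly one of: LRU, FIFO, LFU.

Answer: LRU

Derivation:
Simulating under each policy and comparing final sets:
  LRU: final set = {eel melon peach ram rat} -> MATCHES target
  FIFO: final set = {bat eel melon ram rat} -> differs
  LFU: final set = {melon owl peach ram rat} -> differs
Only LRU produces the target set.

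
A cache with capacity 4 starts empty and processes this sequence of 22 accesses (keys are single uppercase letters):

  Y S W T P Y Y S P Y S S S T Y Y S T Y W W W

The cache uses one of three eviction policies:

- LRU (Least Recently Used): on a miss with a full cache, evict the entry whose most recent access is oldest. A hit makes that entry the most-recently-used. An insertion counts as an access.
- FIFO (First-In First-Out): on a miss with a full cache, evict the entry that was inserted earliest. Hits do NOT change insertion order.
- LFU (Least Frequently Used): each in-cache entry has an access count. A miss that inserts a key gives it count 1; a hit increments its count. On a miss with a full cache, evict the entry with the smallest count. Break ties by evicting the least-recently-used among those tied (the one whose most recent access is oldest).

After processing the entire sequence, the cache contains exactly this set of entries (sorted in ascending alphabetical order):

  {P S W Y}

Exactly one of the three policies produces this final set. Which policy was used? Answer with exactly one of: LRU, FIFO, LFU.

Answer: FIFO

Derivation:
Simulating under each policy and comparing final sets:
  LRU: final set = {S T W Y} -> differs
  FIFO: final set = {P S W Y} -> MATCHES target
  LFU: final set = {S T W Y} -> differs
Only FIFO produces the target set.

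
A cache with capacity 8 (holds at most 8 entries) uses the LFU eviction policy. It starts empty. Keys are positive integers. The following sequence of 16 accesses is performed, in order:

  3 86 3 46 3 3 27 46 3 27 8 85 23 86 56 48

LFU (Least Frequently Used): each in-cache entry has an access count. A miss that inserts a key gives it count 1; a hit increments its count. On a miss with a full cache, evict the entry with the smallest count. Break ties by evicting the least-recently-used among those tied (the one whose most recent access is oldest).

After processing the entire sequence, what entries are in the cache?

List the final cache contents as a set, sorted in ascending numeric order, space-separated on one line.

LFU simulation (capacity=8):
  1. access 3: MISS. Cache: [3(c=1)]
  2. access 86: MISS. Cache: [3(c=1) 86(c=1)]
  3. access 3: HIT, count now 2. Cache: [86(c=1) 3(c=2)]
  4. access 46: MISS. Cache: [86(c=1) 46(c=1) 3(c=2)]
  5. access 3: HIT, count now 3. Cache: [86(c=1) 46(c=1) 3(c=3)]
  6. access 3: HIT, count now 4. Cache: [86(c=1) 46(c=1) 3(c=4)]
  7. access 27: MISS. Cache: [86(c=1) 46(c=1) 27(c=1) 3(c=4)]
  8. access 46: HIT, count now 2. Cache: [86(c=1) 27(c=1) 46(c=2) 3(c=4)]
  9. access 3: HIT, count now 5. Cache: [86(c=1) 27(c=1) 46(c=2) 3(c=5)]
  10. access 27: HIT, count now 2. Cache: [86(c=1) 46(c=2) 27(c=2) 3(c=5)]
  11. access 8: MISS. Cache: [86(c=1) 8(c=1) 46(c=2) 27(c=2) 3(c=5)]
  12. access 85: MISS. Cache: [86(c=1) 8(c=1) 85(c=1) 46(c=2) 27(c=2) 3(c=5)]
  13. access 23: MISS. Cache: [86(c=1) 8(c=1) 85(c=1) 23(c=1) 46(c=2) 27(c=2) 3(c=5)]
  14. access 86: HIT, count now 2. Cache: [8(c=1) 85(c=1) 23(c=1) 46(c=2) 27(c=2) 86(c=2) 3(c=5)]
  15. access 56: MISS. Cache: [8(c=1) 85(c=1) 23(c=1) 56(c=1) 46(c=2) 27(c=2) 86(c=2) 3(c=5)]
  16. access 48: MISS, evict 8(c=1). Cache: [85(c=1) 23(c=1) 56(c=1) 48(c=1) 46(c=2) 27(c=2) 86(c=2) 3(c=5)]
Total: 7 hits, 9 misses, 1 evictions

Answer: 3 23 27 46 48 56 85 86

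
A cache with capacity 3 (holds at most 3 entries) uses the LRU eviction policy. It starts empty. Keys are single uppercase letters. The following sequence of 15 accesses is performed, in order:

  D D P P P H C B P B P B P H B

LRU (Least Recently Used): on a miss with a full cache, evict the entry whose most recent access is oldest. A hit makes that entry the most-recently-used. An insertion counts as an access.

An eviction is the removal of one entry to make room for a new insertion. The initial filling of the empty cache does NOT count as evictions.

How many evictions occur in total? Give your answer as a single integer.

LRU simulation (capacity=3):
  1. access D: MISS. Cache (LRU->MRU): [D]
  2. access D: HIT. Cache (LRU->MRU): [D]
  3. access P: MISS. Cache (LRU->MRU): [D P]
  4. access P: HIT. Cache (LRU->MRU): [D P]
  5. access P: HIT. Cache (LRU->MRU): [D P]
  6. access H: MISS. Cache (LRU->MRU): [D P H]
  7. access C: MISS, evict D. Cache (LRU->MRU): [P H C]
  8. access B: MISS, evict P. Cache (LRU->MRU): [H C B]
  9. access P: MISS, evict H. Cache (LRU->MRU): [C B P]
  10. access B: HIT. Cache (LRU->MRU): [C P B]
  11. access P: HIT. Cache (LRU->MRU): [C B P]
  12. access B: HIT. Cache (LRU->MRU): [C P B]
  13. access P: HIT. Cache (LRU->MRU): [C B P]
  14. access H: MISS, evict C. Cache (LRU->MRU): [B P H]
  15. access B: HIT. Cache (LRU->MRU): [P H B]
Total: 8 hits, 7 misses, 4 evictions

Answer: 4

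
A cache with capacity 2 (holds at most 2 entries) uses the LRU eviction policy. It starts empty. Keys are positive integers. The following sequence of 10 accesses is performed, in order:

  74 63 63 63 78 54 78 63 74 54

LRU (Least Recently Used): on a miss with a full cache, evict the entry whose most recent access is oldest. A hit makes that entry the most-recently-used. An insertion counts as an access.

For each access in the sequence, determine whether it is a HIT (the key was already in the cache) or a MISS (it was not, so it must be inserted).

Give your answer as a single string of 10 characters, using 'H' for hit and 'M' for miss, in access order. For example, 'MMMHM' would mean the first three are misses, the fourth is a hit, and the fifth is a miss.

Answer: MMHHMMHMMM

Derivation:
LRU simulation (capacity=2):
  1. access 74: MISS. Cache (LRU->MRU): [74]
  2. access 63: MISS. Cache (LRU->MRU): [74 63]
  3. access 63: HIT. Cache (LRU->MRU): [74 63]
  4. access 63: HIT. Cache (LRU->MRU): [74 63]
  5. access 78: MISS, evict 74. Cache (LRU->MRU): [63 78]
  6. access 54: MISS, evict 63. Cache (LRU->MRU): [78 54]
  7. access 78: HIT. Cache (LRU->MRU): [54 78]
  8. access 63: MISS, evict 54. Cache (LRU->MRU): [78 63]
  9. access 74: MISS, evict 78. Cache (LRU->MRU): [63 74]
  10. access 54: MISS, evict 63. Cache (LRU->MRU): [74 54]
Total: 3 hits, 7 misses, 5 evictions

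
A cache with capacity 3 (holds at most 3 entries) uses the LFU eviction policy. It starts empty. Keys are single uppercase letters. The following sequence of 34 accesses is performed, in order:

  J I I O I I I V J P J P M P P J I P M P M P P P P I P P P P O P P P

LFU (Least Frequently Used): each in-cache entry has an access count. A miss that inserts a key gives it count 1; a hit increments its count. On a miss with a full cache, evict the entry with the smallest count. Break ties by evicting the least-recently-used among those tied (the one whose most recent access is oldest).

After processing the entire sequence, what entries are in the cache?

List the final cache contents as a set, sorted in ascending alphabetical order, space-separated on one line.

Answer: I O P

Derivation:
LFU simulation (capacity=3):
  1. access J: MISS. Cache: [J(c=1)]
  2. access I: MISS. Cache: [J(c=1) I(c=1)]
  3. access I: HIT, count now 2. Cache: [J(c=1) I(c=2)]
  4. access O: MISS. Cache: [J(c=1) O(c=1) I(c=2)]
  5. access I: HIT, count now 3. Cache: [J(c=1) O(c=1) I(c=3)]
  6. access I: HIT, count now 4. Cache: [J(c=1) O(c=1) I(c=4)]
  7. access I: HIT, count now 5. Cache: [J(c=1) O(c=1) I(c=5)]
  8. access V: MISS, evict J(c=1). Cache: [O(c=1) V(c=1) I(c=5)]
  9. access J: MISS, evict O(c=1). Cache: [V(c=1) J(c=1) I(c=5)]
  10. access P: MISS, evict V(c=1). Cache: [J(c=1) P(c=1) I(c=5)]
  11. access J: HIT, count now 2. Cache: [P(c=1) J(c=2) I(c=5)]
  12. access P: HIT, count now 2. Cache: [J(c=2) P(c=2) I(c=5)]
  13. access M: MISS, evict J(c=2). Cache: [M(c=1) P(c=2) I(c=5)]
  14. access P: HIT, count now 3. Cache: [M(c=1) P(c=3) I(c=5)]
  15. access P: HIT, count now 4. Cache: [M(c=1) P(c=4) I(c=5)]
  16. access J: MISS, evict M(c=1). Cache: [J(c=1) P(c=4) I(c=5)]
  17. access I: HIT, count now 6. Cache: [J(c=1) P(c=4) I(c=6)]
  18. access P: HIT, count now 5. Cache: [J(c=1) P(c=5) I(c=6)]
  19. access M: MISS, evict J(c=1). Cache: [M(c=1) P(c=5) I(c=6)]
  20. access P: HIT, count now 6. Cache: [M(c=1) I(c=6) P(c=6)]
  21. access M: HIT, count now 2. Cache: [M(c=2) I(c=6) P(c=6)]
  22. access P: HIT, count now 7. Cache: [M(c=2) I(c=6) P(c=7)]
  23. access P: HIT, count now 8. Cache: [M(c=2) I(c=6) P(c=8)]
  24. access P: HIT, count now 9. Cache: [M(c=2) I(c=6) P(c=9)]
  25. access P: HIT, count now 10. Cache: [M(c=2) I(c=6) P(c=10)]
  26. access I: HIT, count now 7. Cache: [M(c=2) I(c=7) P(c=10)]
  27. access P: HIT, count now 11. Cache: [M(c=2) I(c=7) P(c=11)]
  28. access P: HIT, count now 12. Cache: [M(c=2) I(c=7) P(c=12)]
  29. access P: HIT, count now 13. Cache: [M(c=2) I(c=7) P(c=13)]
  30. access P: HIT, count now 14. Cache: [M(c=2) I(c=7) P(c=14)]
  31. access O: MISS, evict M(c=2). Cache: [O(c=1) I(c=7) P(c=14)]
  32. access P: HIT, count now 15. Cache: [O(c=1) I(c=7) P(c=15)]
  33. access P: HIT, count now 16. Cache: [O(c=1) I(c=7) P(c=16)]
  34. access P: HIT, count now 17. Cache: [O(c=1) I(c=7) P(c=17)]
Total: 24 hits, 10 misses, 7 evictions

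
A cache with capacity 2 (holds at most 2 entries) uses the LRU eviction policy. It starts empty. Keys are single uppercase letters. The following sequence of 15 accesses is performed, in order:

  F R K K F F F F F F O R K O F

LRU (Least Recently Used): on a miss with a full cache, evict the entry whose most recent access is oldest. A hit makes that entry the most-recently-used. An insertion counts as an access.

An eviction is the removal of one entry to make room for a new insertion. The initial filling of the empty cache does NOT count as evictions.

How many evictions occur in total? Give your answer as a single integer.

LRU simulation (capacity=2):
  1. access F: MISS. Cache (LRU->MRU): [F]
  2. access R: MISS. Cache (LRU->MRU): [F R]
  3. access K: MISS, evict F. Cache (LRU->MRU): [R K]
  4. access K: HIT. Cache (LRU->MRU): [R K]
  5. access F: MISS, evict R. Cache (LRU->MRU): [K F]
  6. access F: HIT. Cache (LRU->MRU): [K F]
  7. access F: HIT. Cache (LRU->MRU): [K F]
  8. access F: HIT. Cache (LRU->MRU): [K F]
  9. access F: HIT. Cache (LRU->MRU): [K F]
  10. access F: HIT. Cache (LRU->MRU): [K F]
  11. access O: MISS, evict K. Cache (LRU->MRU): [F O]
  12. access R: MISS, evict F. Cache (LRU->MRU): [O R]
  13. access K: MISS, evict O. Cache (LRU->MRU): [R K]
  14. access O: MISS, evict R. Cache (LRU->MRU): [K O]
  15. access F: MISS, evict K. Cache (LRU->MRU): [O F]
Total: 6 hits, 9 misses, 7 evictions

Answer: 7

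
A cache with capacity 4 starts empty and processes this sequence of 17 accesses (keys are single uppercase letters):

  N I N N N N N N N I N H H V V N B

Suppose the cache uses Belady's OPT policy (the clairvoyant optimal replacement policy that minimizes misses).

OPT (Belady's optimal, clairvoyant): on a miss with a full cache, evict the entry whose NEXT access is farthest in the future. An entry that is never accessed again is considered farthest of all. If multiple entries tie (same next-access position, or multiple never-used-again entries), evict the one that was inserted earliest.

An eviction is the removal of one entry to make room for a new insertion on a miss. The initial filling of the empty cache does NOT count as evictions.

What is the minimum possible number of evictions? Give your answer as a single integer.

OPT (Belady) simulation (capacity=4):
  1. access N: MISS. Cache: [N]
  2. access I: MISS. Cache: [N I]
  3. access N: HIT. Next use of N: step 4. Cache: [N I]
  4. access N: HIT. Next use of N: step 5. Cache: [N I]
  5. access N: HIT. Next use of N: step 6. Cache: [N I]
  6. access N: HIT. Next use of N: step 7. Cache: [N I]
  7. access N: HIT. Next use of N: step 8. Cache: [N I]
  8. access N: HIT. Next use of N: step 9. Cache: [N I]
  9. access N: HIT. Next use of N: step 11. Cache: [N I]
  10. access I: HIT. Next use of I: never. Cache: [N I]
  11. access N: HIT. Next use of N: step 16. Cache: [N I]
  12. access H: MISS. Cache: [N I H]
  13. access H: HIT. Next use of H: never. Cache: [N I H]
  14. access V: MISS. Cache: [N I H V]
  15. access V: HIT. Next use of V: never. Cache: [N I H V]
  16. access N: HIT. Next use of N: never. Cache: [N I H V]
  17. access B: MISS, evict N (next use: never). Cache: [I H V B]
Total: 12 hits, 5 misses, 1 evictions

Answer: 1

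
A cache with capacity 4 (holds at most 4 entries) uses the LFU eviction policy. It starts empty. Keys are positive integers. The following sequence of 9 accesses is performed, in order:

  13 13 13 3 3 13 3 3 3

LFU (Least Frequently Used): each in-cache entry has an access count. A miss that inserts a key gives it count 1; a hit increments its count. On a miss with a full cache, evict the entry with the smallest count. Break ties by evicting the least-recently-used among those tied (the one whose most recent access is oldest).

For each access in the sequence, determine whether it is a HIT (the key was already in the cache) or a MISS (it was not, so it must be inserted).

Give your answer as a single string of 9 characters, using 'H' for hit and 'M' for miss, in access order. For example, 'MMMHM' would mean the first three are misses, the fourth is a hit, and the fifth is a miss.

LFU simulation (capacity=4):
  1. access 13: MISS. Cache: [13(c=1)]
  2. access 13: HIT, count now 2. Cache: [13(c=2)]
  3. access 13: HIT, count now 3. Cache: [13(c=3)]
  4. access 3: MISS. Cache: [3(c=1) 13(c=3)]
  5. access 3: HIT, count now 2. Cache: [3(c=2) 13(c=3)]
  6. access 13: HIT, count now 4. Cache: [3(c=2) 13(c=4)]
  7. access 3: HIT, count now 3. Cache: [3(c=3) 13(c=4)]
  8. access 3: HIT, count now 4. Cache: [13(c=4) 3(c=4)]
  9. access 3: HIT, count now 5. Cache: [13(c=4) 3(c=5)]
Total: 7 hits, 2 misses, 0 evictions

Answer: MHHMHHHHH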